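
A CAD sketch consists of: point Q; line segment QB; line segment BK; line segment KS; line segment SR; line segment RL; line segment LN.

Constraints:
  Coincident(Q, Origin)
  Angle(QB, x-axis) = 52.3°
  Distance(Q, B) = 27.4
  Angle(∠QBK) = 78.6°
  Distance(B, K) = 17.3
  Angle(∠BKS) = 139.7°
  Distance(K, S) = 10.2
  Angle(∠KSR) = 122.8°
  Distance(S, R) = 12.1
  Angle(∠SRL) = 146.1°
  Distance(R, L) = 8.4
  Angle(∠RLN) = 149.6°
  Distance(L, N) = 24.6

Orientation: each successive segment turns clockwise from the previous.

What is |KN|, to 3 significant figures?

39.7

Q is at the origin; QB runs at 52.3° with length 27.4, so B = (16.8, 21.7). ∠QBK = 78.6° gives BK at -49.1° from the x-axis; with |BK| = 17.3, K = (28.1, 8.60). ∠BKS = 139.7° gives KS at -89.4° from the x-axis; with |KS| = 10.2, S = (28.2, -1.60). ∠KSR = 122.8° gives SR at -147° from the x-axis; with |SR| = 12.1, R = (18.1, -8.26). ∠SRL = 146.1° gives RL at 180° from the x-axis; with |RL| = 8.4, L = (9.69, -8.18). ∠RLN = 149.6° gives LN at 149° from the x-axis; with |LN| = 24.6, N = (-11.4, 4.45). Then |KN| = |N − K| = 39.7.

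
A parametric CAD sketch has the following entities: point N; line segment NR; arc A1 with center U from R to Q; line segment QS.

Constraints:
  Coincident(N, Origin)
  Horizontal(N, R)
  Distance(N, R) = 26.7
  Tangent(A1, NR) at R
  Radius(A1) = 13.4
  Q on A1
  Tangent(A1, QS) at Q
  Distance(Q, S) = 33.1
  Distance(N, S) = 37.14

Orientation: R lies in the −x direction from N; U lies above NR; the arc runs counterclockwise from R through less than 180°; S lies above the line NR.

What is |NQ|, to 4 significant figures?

16.47

Checks: |UQ| = 13.40 ✓; ∠(UQ, QS) = 90.00° ✓; |QS| = 33.10 ✓; |NS| = 37.14 ✓.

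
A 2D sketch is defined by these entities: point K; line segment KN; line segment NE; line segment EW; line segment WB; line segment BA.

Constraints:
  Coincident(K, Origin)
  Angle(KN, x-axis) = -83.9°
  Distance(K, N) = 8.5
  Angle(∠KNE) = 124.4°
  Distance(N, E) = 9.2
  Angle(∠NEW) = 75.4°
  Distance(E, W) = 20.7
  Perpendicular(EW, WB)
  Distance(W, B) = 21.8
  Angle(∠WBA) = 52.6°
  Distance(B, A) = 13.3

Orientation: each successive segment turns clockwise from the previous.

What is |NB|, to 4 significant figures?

22.45

K is at the origin; KN runs at -83.9° with length 8.5, so N = (0.9032, -8.452). ∠KNE = 124.4° gives NE at -139.5° from the x-axis; with |NE| = 9.2, E = (-6.092, -14.43). ∠NEW = 75.4° gives EW at 115.9° from the x-axis; with |EW| = 20.7, W = (-15.13, 4.194). EW ⟂ WB, so WB runs at 25.90°; with |WB| = 21.8, B = (4.476, 13.72). Then |NB| = |B − N| = 22.45.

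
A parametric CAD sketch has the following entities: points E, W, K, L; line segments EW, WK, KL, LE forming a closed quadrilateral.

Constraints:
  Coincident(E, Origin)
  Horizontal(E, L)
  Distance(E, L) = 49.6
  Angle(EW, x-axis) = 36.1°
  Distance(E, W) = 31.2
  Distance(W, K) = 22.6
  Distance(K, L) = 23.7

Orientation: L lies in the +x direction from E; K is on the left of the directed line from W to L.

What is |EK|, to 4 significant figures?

52.77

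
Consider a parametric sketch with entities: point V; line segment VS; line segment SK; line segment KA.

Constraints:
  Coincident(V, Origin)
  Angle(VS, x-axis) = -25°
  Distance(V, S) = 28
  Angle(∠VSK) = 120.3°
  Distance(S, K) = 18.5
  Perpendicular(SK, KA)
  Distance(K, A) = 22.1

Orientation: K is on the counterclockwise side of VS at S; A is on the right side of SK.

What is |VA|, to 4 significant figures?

56.62

V is at the origin; VS runs at -25.0° with length 28.0, so S = 28.0·(cos -25.0°, sin -25.0°) = (25.38, -11.83). ∠VSK = 120.3°, so SK runs at -25.0° + (180° − 120.3°) = 34.70° from the x-axis; with |SK| = 18.5, K = S + 18.5·(cos 34.70°, sin 34.70°) = (40.59, -1.302). SK ⟂ KA; with |KA| = 22.1 on the right of SK, A = K + 22.1·(0.5693, -0.8221) = (53.17, -19.47). Then |VA| = |A − V| = 56.62.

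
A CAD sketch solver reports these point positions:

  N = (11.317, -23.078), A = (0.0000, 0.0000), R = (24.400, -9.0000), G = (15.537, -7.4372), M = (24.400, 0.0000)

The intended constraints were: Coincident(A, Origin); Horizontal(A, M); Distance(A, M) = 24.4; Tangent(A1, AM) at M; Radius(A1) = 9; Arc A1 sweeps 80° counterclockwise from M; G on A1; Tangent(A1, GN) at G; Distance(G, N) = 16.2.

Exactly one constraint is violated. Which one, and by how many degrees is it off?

Tangent(A1, GN) at G — off by 5.10°.

A = (0.00, 0.00) ✓; A.y = 0.00, M.y = 0.00 ✓; |AM| = 24.40 ✓; ∠(RM, MA) = 90.00° ✓; |RM| = 9.000 ✓; bearing(R→G) − bearing(R→M) = 80.00° ✓; |RG| = 9.000 ✓; ∠(RG, GN) = 95.10° ✗; |GN| = 16.20 ✓.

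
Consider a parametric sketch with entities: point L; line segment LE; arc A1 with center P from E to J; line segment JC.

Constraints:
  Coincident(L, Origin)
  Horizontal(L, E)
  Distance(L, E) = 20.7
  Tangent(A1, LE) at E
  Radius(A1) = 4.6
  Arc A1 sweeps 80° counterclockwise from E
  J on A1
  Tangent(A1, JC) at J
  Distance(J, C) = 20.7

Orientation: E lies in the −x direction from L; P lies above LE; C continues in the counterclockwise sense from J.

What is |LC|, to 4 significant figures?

27.26

L is at the origin; LE is horizontal with |LE| = 20.7 and E on the −x side, so E = (-20.70, 0.000). Since A1 is tangent to LE there, PE ⟂ LE, so P = E + (0, 4.6) = (-20.70, 4.600). On A1, E sits at bearing -90° from P; an 80° counterclockwise sweep puts J at bearing -10°, so J = P + 4.6·(cos -10°, sin -10°) = (-16.17, 3.801). The tangent condition forces PJ to be normal to JC, so JC runs along (−sin -10°, cos -10°); with |JC| = 20.7, C = (-12.58, 24.19). Then |LC| = |C − L| = 27.26.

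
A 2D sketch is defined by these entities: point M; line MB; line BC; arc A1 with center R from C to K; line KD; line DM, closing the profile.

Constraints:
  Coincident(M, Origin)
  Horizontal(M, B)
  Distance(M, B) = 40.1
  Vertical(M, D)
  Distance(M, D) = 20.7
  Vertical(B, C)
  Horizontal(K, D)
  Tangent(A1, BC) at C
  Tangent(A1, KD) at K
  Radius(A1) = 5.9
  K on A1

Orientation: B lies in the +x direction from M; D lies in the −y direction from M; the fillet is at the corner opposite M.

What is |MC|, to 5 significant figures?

42.744

M is at the origin; M and B share the same y with |MB| = 40.1 and B on the +x side, so B = (40.100, 0.0000). M and D share the same x with |MD| = 20.7 and D on the −y side, so D = (0.0000, -20.700). The virtual corner opposite M is at (40.100, -20.700). A1 meets BC tangentially, so RC is at right angles to BC and tangency of A1 to KD means the radius RK is perpendicular to KD, with radius 5.9, so the center R sits 5.9 in from both sides at R = (34.200, -14.800). That places the tangent points at C = (40.100, -14.800) on BC and K = (34.200, -20.700) on KD. Then |MC| = |C − M| = 42.744.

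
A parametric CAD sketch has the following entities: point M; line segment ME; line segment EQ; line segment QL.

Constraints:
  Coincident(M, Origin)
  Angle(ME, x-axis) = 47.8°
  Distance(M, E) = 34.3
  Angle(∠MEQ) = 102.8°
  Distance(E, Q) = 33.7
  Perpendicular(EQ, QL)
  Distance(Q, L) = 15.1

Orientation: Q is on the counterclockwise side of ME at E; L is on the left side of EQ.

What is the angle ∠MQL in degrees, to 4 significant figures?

51.00°

M is at the origin; ME runs at 47.8° with length 34.3, so E = 34.3·(cos 47.8°, sin 47.8°) = (23.04, 25.41). ∠MEQ = 102.8°, so EQ runs at 47.8° + (180° − 102.8°) = 125.0° from the x-axis; with |EQ| = 33.7, Q = E + 33.7·(cos 125.0°, sin 125.0°) = (3.710, 53.02). EQ is perpendicular to QL; with |QL| = 15.1 on the left of EQ, L = Q + 15.1·(-0.8192, -0.5736) = (-8.659, 44.35). Then cos ∠MQL = QM·QL / (|QM||QL|), giving 51.00°.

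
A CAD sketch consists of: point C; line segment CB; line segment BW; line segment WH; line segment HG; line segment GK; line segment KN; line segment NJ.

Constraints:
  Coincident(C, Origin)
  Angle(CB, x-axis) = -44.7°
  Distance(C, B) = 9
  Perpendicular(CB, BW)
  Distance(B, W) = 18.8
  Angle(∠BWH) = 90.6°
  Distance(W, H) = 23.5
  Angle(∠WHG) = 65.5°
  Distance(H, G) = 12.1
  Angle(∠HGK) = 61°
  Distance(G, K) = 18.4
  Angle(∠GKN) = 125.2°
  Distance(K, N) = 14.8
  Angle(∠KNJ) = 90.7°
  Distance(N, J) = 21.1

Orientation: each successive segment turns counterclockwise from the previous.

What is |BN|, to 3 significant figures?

38.7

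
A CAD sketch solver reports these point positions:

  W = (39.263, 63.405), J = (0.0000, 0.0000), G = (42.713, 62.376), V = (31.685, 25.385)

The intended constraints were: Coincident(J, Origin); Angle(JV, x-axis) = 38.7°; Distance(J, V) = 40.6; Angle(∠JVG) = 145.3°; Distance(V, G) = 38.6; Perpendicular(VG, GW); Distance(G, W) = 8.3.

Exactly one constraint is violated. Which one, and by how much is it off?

Distance(G, W) = 8.3 — off by 4.70.

J = (0.00, 0.00) ✓; JV at 38.70° ✓; |JV| = 40.60 ✓; ∠JVG = 145.3° ✓; |VG| = 38.60 ✓; ∠(VG, GW) = 89.99° ✓; |GW| = 3.600 ✗.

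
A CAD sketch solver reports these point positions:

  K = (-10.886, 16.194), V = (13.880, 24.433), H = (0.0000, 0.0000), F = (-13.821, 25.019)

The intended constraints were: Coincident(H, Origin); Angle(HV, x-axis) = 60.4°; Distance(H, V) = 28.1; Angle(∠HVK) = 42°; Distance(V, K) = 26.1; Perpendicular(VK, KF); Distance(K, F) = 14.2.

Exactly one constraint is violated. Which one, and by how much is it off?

Distance(K, F) = 14.2 — off by 4.90.

H = (0.00, 0.00) ✓; HV at 60.40° ✓; |HV| = 28.10 ✓; ∠HVK = 42.00° ✓; |VK| = 26.10 ✓; ∠(VK, KF) = 90.00° ✓; |KF| = 9.300 ✗.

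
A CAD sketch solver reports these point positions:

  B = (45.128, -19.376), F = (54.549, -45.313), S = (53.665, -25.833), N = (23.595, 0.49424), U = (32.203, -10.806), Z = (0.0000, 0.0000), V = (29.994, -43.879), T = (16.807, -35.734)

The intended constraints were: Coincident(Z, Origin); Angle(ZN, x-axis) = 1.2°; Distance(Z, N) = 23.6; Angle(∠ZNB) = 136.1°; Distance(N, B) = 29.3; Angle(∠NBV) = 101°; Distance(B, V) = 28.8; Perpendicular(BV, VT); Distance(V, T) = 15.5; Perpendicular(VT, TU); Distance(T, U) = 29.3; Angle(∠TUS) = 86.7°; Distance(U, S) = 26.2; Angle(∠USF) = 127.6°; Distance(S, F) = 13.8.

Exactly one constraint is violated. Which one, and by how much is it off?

Distance(S, F) = 13.8 — off by 5.70.

Z = (0.00, 0.00) ✓; ZN at 1.200° ✓; |ZN| = 23.60 ✓; ∠ZNB = 136.1° ✓; |NB| = 29.30 ✓; ∠NBV = 101.0° ✓; |BV| = 28.80 ✓; ∠(BV, VT) = 90.00° ✓; |VT| = 15.50 ✓; ∠(VT, TU) = 90.00° ✓; |TU| = 29.30 ✓; ∠TUS = 86.70° ✓; |US| = 26.20 ✓; ∠USF = 127.6° ✓; |SF| = 19.50 ✗.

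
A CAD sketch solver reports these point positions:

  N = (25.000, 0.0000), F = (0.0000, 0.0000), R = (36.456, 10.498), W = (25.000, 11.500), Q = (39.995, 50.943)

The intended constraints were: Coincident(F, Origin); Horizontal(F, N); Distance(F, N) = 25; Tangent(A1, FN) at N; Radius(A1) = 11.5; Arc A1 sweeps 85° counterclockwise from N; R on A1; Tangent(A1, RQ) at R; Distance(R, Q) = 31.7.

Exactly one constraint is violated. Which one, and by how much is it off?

Distance(R, Q) = 31.7 — off by 8.90.

F = (0.00, 0.00) ✓; F.y = 0.00, N.y = 0.00 ✓; |FN| = 25.00 ✓; ∠(WN, NF) = 90.00° ✓; |WN| = 11.50 ✓; bearing(W→R) − bearing(W→N) = 85.00° ✓; |WR| = 11.50 ✓; ∠(WR, RQ) = 90.00° ✓; |RQ| = 40.60 ✗.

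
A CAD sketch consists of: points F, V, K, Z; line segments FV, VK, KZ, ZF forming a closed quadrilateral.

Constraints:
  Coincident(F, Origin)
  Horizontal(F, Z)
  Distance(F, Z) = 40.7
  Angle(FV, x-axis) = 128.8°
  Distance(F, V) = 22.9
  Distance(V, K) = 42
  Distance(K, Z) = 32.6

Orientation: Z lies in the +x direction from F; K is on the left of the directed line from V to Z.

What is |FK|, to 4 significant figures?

39.13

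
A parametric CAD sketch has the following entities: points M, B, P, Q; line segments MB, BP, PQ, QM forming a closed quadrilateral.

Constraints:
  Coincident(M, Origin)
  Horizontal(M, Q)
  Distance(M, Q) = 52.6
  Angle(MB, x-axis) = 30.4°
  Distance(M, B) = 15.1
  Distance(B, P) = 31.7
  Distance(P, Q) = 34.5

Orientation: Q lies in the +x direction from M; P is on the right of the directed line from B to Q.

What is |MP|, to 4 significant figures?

33.40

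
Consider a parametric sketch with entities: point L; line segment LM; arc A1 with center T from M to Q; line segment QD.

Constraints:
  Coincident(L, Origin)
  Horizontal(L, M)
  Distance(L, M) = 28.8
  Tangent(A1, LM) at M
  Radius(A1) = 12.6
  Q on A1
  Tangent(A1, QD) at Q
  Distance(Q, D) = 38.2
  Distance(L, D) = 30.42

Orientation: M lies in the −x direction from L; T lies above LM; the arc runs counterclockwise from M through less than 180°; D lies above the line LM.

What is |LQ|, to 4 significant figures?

20.49

L is at the origin; LM is horizontal with |LM| = 28.8 and M on the −x side, so M = (-28.80, 0.000). Since A1 is tangent to LM there, TM ⟂ LM, so T = M + (0, 12.6) = (-28.80, 12.60). Since TQ ⟂ QD (tangency), |TD| = √(12.6² + 38.2²) = 40.22 regardless of where Q sits on A1. So D lies on both circle(L, 30.42) and circle(T, 40.22); the above-LM intersection is D = (7.739, 29.42). Q is the foot of the tangent from D: Q = (-20.21, 3.381).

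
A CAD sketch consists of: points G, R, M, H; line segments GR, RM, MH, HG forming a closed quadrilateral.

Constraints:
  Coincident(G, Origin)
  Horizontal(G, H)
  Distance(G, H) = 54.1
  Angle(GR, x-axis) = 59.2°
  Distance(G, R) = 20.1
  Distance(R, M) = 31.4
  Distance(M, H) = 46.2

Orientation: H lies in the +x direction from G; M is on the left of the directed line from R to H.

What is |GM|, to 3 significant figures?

51.2

Checks: |RM| = 31.40 ✓; |MH| = 46.20 ✓.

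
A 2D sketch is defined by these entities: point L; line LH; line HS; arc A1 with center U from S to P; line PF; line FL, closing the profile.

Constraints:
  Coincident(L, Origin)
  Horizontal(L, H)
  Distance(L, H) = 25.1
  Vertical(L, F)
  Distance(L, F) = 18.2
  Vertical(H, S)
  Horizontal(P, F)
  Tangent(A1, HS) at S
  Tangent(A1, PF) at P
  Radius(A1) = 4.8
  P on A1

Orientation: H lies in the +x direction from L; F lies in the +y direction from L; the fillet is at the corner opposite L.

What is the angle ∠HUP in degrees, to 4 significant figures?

160.3°

The virtual corner opposite L is at (25.10, 18.20). Tangency of A1 to HS means the radius US is perpendicular to HS and the tangent condition forces UP to be normal to PF, with radius 4.8, so the center U sits 4.8 in from both sides at U = (20.30, 13.40). That places the tangent points at S = (25.10, 13.40) on HS and P = (20.30, 18.20) on PF. Then cos ∠HUP = UH·UP / (|UH||UP|), giving 160.3°.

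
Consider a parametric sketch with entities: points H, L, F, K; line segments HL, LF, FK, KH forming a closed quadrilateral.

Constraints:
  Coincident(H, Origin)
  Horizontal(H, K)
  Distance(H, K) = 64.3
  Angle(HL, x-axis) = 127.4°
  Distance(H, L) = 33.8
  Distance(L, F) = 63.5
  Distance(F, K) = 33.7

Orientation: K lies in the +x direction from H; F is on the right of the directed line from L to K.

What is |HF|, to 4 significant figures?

33.10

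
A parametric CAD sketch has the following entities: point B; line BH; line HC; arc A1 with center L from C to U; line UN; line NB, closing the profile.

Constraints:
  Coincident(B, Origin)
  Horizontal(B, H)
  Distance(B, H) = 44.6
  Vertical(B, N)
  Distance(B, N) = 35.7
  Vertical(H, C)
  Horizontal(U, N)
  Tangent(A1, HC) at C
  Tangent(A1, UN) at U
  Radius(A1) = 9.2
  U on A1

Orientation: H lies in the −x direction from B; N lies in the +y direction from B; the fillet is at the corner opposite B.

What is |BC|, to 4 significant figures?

51.88

B is at the origin; BH is horizontal with |BH| = 44.6 and H on the −x side, so H = (-44.60, 0.000). B and N share the same x with |BN| = 35.7 and N on the +y side, so N = (0.000, 35.70). The virtual corner opposite B is at (-44.60, 35.70). A1 meets HC tangentially, so LC is at right angles to HC and tangency of A1 to UN means the radius LU is perpendicular to UN, with radius 9.2, so the center L sits 9.2 in from both sides at L = (-35.40, 26.50). That places the tangent points at C = (-44.60, 26.50) on HC and U = (-35.40, 35.70) on UN. Then |BC| = |C − B| = 51.88.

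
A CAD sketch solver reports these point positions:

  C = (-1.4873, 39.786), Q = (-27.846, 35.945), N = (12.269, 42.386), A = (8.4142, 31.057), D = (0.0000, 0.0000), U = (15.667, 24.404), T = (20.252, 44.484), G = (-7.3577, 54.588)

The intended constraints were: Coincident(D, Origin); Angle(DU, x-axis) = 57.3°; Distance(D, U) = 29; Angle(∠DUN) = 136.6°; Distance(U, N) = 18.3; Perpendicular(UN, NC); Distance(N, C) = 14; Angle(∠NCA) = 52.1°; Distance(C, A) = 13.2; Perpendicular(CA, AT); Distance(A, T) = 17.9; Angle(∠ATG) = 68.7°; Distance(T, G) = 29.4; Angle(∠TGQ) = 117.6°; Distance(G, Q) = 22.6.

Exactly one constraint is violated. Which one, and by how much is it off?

Distance(G, Q) = 22.6 — off by 5.10.

D = (0.00, 0.00) ✓; DU at 57.30° ✓; |DU| = 29.00 ✓; ∠DUN = 136.6° ✓; |UN| = 18.30 ✓; ∠(UN, NC) = 90.00° ✓; |NC| = 14.00 ✓; ∠NCA = 52.10° ✓; |CA| = 13.20 ✓; ∠(CA, AT) = 90.00° ✓; |AT| = 17.90 ✓; ∠ATG = 68.70° ✓; |TG| = 29.40 ✓; ∠TGQ = 117.6° ✓; |GQ| = 27.70 ✗.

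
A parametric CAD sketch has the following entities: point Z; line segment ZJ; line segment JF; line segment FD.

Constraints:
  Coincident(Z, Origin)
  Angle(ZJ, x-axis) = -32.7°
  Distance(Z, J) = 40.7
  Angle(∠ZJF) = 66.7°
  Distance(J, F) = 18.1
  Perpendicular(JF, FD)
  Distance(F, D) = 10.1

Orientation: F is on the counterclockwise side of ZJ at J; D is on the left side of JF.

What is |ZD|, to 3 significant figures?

27.4

∠ZJF = 66.7°, so JF runs at -32.7° + (180° − 66.7°) = 80.6° from the x-axis; with |JF| = 18.1, F = J + 18.1·(cos 80.6°, sin 80.6°) = (37.2, -4.13). The perpendicularity gives FD at right angles to JF; with |FD| = 10.1 on the left of JF, D = F + 10.1·(-0.987, 0.163) = (27.2, -2.48). Then |ZD| = |D − Z| = 27.4.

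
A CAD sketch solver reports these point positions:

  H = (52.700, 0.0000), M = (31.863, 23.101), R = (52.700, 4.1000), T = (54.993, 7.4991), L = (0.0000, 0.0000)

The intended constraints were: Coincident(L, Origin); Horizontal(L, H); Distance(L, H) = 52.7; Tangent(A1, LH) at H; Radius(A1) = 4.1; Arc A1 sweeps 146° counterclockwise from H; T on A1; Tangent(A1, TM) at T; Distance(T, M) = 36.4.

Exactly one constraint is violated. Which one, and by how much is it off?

Distance(T, M) = 36.4 — off by 8.50.

L = (0.00, 0.00) ✓; L.y = 0.00, H.y = 0.00 ✓; |LH| = 52.70 ✓; ∠(RH, HL) = 90.00° ✓; |RH| = 4.100 ✓; bearing(R→T) − bearing(R→H) = 146.0° ✓; |RT| = 4.100 ✓; ∠(RT, TM) = 90.00° ✓; |TM| = 27.90 ✗.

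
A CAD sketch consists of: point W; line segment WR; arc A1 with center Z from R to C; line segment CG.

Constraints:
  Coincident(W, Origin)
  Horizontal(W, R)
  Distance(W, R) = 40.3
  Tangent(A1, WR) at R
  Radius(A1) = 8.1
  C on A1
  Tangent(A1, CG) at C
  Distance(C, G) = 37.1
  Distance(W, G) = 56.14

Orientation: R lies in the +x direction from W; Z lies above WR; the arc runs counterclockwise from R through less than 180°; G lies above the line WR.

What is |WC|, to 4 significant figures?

49.06

W is at the origin; WR is horizontal with |WR| = 40.3 and R on the +x side, so R = (40.30, 0.000). Tangency of A1 to WR means the radius ZR is perpendicular to WR, so Z = R + (0, 8.1) = (40.30, 8.100). Since ZC ⟂ CG (tangency), |ZG| = √(8.1² + 37.1²) = 37.97 regardless of where C sits on A1. So G lies on both circle(W, 56.14) and circle(Z, 37.97); the above-WR intersection is G = (33.06, 45.38). C is the foot of the tangent from G: C = (47.74, 11.31).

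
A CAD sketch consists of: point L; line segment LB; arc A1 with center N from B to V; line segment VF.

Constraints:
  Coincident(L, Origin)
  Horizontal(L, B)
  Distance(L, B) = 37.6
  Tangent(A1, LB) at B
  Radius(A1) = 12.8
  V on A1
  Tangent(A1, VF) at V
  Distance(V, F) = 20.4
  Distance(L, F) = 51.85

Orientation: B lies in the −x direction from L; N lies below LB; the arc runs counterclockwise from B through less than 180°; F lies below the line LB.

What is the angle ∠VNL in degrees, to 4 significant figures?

164.0°

Checks: |NV| = 12.80 ✓; ∠(NV, VF) = 90.00° ✓; |VF| = 20.40 ✓; |LF| = 51.85 ✓.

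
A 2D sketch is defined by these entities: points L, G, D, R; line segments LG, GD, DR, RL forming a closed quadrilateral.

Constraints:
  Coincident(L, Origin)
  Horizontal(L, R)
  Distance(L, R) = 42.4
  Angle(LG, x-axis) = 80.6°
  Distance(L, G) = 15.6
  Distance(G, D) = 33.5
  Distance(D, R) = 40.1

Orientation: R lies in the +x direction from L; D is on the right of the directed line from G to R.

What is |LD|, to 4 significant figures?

19.02

L is at the origin; LR is horizontal with |LR| = 42.4 and R in +x, so R = (42.4, 0). LG runs at 80.6° with |LG| = 15.6, so G = (2.548, 15.39). D is determined by |GD| = 33.5 and |DR| = 40.1 together: it lies at the intersection of circle(G, 33.5) and circle(R, 40.1). With |GR| = 42.72, the foot of the radical line on GR is 15.68 from G and the perpendicular offset is √(33.5² − 15.68²) = 29.61. Taking the right-of-GR solution: D = (6.504, -17.88).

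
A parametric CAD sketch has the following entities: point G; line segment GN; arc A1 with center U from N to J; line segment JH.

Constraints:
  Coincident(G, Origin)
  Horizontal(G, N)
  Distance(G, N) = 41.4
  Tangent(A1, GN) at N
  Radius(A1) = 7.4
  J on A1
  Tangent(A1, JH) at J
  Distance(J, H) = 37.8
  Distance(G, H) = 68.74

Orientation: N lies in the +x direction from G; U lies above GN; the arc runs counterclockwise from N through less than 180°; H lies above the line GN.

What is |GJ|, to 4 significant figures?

49.21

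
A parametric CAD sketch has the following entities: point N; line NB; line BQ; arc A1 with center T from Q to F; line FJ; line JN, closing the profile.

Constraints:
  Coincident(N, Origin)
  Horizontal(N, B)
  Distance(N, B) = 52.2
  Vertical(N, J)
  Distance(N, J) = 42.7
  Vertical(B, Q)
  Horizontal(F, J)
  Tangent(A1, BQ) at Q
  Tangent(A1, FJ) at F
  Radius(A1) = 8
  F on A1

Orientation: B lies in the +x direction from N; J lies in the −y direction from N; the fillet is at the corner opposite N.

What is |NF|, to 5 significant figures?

61.457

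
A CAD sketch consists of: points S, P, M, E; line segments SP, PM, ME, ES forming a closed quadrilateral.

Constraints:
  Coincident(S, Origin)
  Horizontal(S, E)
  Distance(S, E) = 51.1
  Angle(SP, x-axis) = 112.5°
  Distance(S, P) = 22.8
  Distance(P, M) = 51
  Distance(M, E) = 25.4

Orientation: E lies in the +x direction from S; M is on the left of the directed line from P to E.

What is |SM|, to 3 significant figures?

48.4

Checks: |PM| = 51.00 ✓; |ME| = 25.40 ✓.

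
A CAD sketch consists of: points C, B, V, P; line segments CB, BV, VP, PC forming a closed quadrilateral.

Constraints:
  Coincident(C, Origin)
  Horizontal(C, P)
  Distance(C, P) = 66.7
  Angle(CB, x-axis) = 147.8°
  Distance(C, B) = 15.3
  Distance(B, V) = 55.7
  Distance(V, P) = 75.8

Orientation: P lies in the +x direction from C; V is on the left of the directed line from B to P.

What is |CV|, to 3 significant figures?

58.1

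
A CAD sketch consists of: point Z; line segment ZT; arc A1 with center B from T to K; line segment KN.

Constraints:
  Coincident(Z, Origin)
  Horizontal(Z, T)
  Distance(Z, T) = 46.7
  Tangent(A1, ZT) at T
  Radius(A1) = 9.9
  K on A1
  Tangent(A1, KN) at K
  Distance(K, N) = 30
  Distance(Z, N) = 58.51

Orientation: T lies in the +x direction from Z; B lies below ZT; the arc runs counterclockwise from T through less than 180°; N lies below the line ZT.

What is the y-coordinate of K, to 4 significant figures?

-11.46

Z is at the origin; Z and T share the same y with |ZT| = 46.7 and T on the +x side, so T = (46.70, 0.000). The tangent condition forces BT to be normal to ZT, so B = T + (0, -9.9) = (46.70, -9.900). Since BK ⟂ KN (tangency), |BN| = √(9.9² + 30.0²) = 31.59 regardless of where K sits on A1. So N lies on both circle(Z, 58.51) and circle(B, 31.59); the below-ZT intersection is N = (41.66, -41.09). K is the foot of the tangent from N: K = (36.92, -11.46).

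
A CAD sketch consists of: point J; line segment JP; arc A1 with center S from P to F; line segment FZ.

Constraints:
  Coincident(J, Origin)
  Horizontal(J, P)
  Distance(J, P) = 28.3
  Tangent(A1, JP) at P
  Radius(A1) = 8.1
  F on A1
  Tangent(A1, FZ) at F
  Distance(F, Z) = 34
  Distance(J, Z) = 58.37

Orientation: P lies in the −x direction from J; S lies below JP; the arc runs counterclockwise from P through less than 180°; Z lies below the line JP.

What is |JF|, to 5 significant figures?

36.865

J is at the origin; JP is horizontal with |JP| = 28.3 and P on the −x side, so P = (-28.300, 0.0000). A1 meets JP tangentially, so SP is at right angles to JP, so S = P + (0, -8.1) = (-28.300, -8.1000). Since SF ⟂ FZ (tangency), |SZ| = √(8.1² + 34.0²) = 34.952 regardless of where F sits on A1. So Z lies on both circle(J, 58.37) and circle(S, 34.952); the below-JP intersection is Z = (-42.456, -40.056). F is the foot of the tangent from Z: F = (-36.265, -6.6249).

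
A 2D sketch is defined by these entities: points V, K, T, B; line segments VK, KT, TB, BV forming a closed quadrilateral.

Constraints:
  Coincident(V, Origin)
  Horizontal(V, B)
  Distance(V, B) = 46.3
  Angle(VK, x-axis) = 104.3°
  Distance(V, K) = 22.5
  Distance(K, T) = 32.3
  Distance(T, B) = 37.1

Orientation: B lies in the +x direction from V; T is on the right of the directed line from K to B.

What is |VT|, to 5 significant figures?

11.819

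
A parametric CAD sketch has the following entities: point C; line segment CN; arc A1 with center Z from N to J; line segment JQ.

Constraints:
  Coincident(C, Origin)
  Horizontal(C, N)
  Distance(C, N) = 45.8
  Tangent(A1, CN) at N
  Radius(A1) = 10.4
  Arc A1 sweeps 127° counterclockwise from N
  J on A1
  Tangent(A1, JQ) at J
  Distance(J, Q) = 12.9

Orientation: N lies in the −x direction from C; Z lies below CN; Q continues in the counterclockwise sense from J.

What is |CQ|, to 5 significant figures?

53.615

On A1, N sits at bearing 90° from Z; a 127° counterclockwise sweep puts J at bearing 217°, so J = Z + 10.4·(cos 217°, sin 217°) = (-54.106, -16.659). A1 meets JQ tangentially, so ZJ is at right angles to JQ, so JQ runs along (−sin 217°, cos 217°); with |JQ| = 12.9, Q = (-46.342, -26.961). Then |CQ| = |Q − C| = 53.615.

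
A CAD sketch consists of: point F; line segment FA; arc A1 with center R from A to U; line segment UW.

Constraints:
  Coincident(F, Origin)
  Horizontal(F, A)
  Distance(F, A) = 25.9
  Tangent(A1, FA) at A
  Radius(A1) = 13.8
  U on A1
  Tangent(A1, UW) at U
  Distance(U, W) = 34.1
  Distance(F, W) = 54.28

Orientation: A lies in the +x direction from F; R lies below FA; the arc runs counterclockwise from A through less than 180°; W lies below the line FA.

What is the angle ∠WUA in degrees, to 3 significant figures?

128°

F is at the origin; FA is horizontal with |FA| = 25.9 and A on the +x side, so A = (25.9, 0.00). Tangency of A1 to FA means the radius RA is perpendicular to FA, so R = A + (0, -13.8) = (25.9, -13.8). Since RU ⟂ UW (tangency), |RW| = √(13.8² + 34.1²) = 36.8 regardless of where U sits on A1. So W lies on both circle(F, 54.28) and circle(R, 36.8); the below-FA intersection is W = (20.6, -50.2). U is the foot of the tangent from W: U = (12.5, -17.1).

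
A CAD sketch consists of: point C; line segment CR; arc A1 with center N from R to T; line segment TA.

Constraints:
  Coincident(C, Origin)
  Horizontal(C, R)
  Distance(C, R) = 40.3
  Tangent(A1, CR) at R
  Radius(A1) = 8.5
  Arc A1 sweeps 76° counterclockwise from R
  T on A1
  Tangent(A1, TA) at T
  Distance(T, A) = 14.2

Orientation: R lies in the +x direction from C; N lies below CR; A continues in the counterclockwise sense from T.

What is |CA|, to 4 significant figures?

35.04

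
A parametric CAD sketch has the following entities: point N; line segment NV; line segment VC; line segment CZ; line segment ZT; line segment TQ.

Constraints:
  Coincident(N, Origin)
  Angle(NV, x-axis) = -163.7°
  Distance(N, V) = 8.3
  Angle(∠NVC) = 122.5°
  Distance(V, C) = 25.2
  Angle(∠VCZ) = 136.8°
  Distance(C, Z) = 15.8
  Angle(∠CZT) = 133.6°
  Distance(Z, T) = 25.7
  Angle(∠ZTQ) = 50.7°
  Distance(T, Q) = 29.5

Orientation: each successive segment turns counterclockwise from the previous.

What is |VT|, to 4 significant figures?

51.91

N is at the origin; NV runs at -163.7° with length 8.3, so V = (-7.966, -2.330). ∠NVC = 122.5° gives VC at -106.2° from the x-axis; with |VC| = 25.2, C = (-15.00, -26.53). ∠VCZ = 136.8° gives CZ at -63.00° from the x-axis; with |CZ| = 15.8, Z = (-7.824, -40.61). ∠CZT = 133.6° gives ZT at -16.60° from the x-axis; with |ZT| = 25.7, T = (16.80, -47.95). Then |VT| = |T − V| = 51.91.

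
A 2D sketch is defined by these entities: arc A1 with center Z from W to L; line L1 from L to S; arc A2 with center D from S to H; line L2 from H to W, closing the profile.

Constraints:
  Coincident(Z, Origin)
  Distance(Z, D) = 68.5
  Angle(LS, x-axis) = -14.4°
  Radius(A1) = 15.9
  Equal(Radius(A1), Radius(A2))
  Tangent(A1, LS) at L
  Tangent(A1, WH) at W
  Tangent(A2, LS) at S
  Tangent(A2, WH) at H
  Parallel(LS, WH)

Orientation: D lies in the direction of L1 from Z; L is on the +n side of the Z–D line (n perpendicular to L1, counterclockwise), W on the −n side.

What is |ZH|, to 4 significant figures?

70.32

The slot axis is L1's direction at -14.4°, so u = (cos -14.4°, sin -14.4°) = (0.9686, -0.2487) and n = (−sin -14.4°, cos -14.4°) = (0.2487, 0.9686). Z is at the origin and D lies 68.5 along u from Z, so D = 68.5·u = (66.35, -17.04). Tangency of A1 to both parallel lines with radius 15.9 puts L and W at Z ± 15.9·n: L = (3.954, 15.40), W = (-3.954, -15.40). Equal radii place S and H the same way about D: S = D + 15.9·n = (70.30, -1.635), H = D − 15.9·n = (62.39, -32.44). Then |ZH| = |H − Z| = 70.32.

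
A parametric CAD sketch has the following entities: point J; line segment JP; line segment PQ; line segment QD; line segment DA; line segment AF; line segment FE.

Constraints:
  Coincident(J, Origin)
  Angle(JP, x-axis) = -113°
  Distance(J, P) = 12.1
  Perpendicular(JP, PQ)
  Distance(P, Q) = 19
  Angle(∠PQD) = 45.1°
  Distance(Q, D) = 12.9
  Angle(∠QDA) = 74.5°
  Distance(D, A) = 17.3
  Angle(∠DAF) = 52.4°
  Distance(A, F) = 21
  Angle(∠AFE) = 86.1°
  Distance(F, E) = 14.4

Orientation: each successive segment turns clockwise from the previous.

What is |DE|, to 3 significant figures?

9.49

J is at the origin; JP runs at -113.0° with length 12.1, so P = (-4.73, -11.1). JP ⟂ PQ, so PQ runs at 157°; with |PQ| = 19.0, Q = (-22.2, -3.71). ∠PQD = 45.1° gives QD at 22.1° from the x-axis; with |QD| = 12.9, D = (-10.3, 1.14). ∠QDA = 74.5° gives DA at -83.4° from the x-axis; with |DA| = 17.3, A = (-8.28, -16.0). ∠DAF = 52.4° gives AF at 149° from the x-axis; with |AF| = 21.0, F = (-26.3, -5.23). ∠AFE = 86.1° gives FE at 55.1° from the x-axis; with |FE| = 14.4, E = (-18.0, 6.58). Then |DE| = |E − D| = 9.49.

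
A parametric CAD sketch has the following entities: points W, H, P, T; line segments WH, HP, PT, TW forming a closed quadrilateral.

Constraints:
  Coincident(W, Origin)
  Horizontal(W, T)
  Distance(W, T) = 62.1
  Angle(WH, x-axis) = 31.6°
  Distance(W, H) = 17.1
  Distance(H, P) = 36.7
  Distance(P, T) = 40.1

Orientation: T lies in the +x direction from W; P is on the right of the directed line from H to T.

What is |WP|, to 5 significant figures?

38.711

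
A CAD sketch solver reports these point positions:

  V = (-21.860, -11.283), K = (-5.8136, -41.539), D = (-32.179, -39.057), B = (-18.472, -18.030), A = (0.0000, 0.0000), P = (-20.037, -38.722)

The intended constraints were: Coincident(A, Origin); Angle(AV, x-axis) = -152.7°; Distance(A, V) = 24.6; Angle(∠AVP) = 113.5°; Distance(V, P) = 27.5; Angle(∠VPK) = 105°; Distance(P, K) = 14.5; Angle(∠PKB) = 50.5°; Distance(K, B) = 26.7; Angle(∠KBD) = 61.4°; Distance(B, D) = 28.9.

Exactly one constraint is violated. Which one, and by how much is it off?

Distance(B, D) = 28.9 — off by 3.80.

A = (0.00, 0.00) ✓; AV at -152.7° ✓; |AV| = 24.60 ✓; ∠AVP = 113.5° ✓; |VP| = 27.50 ✓; ∠VPK = 105.0° ✓; |PK| = 14.50 ✓; ∠PKB = 50.50° ✓; |KB| = 26.70 ✓; ∠KBD = 61.40° ✓; |BD| = 25.10 ✗.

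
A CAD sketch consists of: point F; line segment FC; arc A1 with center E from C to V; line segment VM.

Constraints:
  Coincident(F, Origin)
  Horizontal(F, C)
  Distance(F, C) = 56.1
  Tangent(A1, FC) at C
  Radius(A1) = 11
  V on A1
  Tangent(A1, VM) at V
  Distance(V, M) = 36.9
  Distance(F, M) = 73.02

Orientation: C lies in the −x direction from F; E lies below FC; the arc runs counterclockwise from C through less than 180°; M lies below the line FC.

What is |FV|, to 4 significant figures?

68.05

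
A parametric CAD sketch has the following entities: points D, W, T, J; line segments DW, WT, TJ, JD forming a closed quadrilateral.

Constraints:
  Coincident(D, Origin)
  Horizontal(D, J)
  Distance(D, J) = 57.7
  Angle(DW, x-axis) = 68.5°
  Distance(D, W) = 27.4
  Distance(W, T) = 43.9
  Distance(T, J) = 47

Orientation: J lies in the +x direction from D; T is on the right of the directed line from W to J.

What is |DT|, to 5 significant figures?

23.180

D is at the origin; D and J share the same y with |DJ| = 57.7 and J in +x, so J = (57.7, 0). DW runs at 68.5° with |DW| = 27.4, so W = (10.042, 25.493). T is determined by |WT| = 43.9 and |TJ| = 47.0 together: it lies at the intersection of circle(W, 43.9) and circle(J, 47.0). With |WJ| = 54.048, the foot of the radical line on WJ is 24.417 from W and the perpendicular offset is √(43.9² − 24.417²) = 36.483. Taking the right-of-WJ solution: T = (14.364, -18.193).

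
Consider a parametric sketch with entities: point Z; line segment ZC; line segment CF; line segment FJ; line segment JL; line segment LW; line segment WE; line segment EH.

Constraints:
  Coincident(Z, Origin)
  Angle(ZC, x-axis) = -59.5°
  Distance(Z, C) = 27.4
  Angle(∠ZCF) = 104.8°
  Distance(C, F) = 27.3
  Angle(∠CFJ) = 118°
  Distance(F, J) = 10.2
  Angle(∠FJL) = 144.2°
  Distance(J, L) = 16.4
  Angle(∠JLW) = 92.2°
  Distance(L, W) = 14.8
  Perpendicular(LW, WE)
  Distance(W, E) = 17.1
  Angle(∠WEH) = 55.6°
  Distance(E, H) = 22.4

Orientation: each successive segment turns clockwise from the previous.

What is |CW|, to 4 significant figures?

28.21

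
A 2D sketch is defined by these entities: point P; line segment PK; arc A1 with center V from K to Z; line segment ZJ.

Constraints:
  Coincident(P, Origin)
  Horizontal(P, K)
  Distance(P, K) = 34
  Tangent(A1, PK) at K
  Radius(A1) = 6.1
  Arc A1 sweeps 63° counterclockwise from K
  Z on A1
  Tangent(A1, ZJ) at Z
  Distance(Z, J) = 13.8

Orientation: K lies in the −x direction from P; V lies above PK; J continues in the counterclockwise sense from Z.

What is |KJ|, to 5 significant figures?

19.521

On A1, K sits at bearing -90° from V; a 63° counterclockwise sweep puts Z at bearing -27°, so Z = V + 6.1·(cos -27°, sin -27°) = (-28.565, 3.3307). Tangency of A1 to ZJ means the radius VZ is perpendicular to ZJ, so ZJ runs along (−sin -27°, cos -27°); with |ZJ| = 13.8, J = (-22.300, 15.627). Then |KJ| = |J − K| = 19.521.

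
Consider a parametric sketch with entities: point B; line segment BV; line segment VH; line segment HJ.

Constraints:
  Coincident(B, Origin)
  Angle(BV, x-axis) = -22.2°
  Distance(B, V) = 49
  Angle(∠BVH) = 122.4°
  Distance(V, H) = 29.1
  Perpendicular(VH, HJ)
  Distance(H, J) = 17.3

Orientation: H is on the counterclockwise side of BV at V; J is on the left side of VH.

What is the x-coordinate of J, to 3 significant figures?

59.1

B is at the origin; BV runs at -22.2° with length 49.0, so V = 49.0·(cos -22.2°, sin -22.2°) = (45.4, -18.5). ∠BVH = 122.4°, so VH runs at -22.2° + (180° − 122.4°) = 35.4° from the x-axis; with |VH| = 29.1, H = V + 29.1·(cos 35.4°, sin 35.4°) = (69.1, -1.66). VH ⟂ HJ; with |HJ| = 17.3 on the left of VH, J = H + 17.3·(-0.579, 0.815) = (59.1, 12.4). So J.x = 59.1.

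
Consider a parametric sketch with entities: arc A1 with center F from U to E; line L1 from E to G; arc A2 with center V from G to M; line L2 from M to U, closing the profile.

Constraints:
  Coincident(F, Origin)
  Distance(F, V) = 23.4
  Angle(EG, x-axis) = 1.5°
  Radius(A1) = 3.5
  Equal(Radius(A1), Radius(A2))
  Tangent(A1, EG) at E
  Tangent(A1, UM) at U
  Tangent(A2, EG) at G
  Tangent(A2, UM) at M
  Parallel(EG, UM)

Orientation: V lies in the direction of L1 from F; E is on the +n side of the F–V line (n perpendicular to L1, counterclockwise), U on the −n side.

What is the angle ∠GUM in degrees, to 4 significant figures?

16.65°

The slot axis is L1's direction at 1.5°, so u = (cos 1.5°, sin 1.5°) = (0.9997, 0.02618) and n = (−sin 1.5°, cos 1.5°) = (-0.02618, 0.9997). F is at the origin and V lies 23.4 along u from F, so V = 23.4·u = (23.39, 0.6125). Tangency of A1 to both parallel lines with radius 3.5 puts E and U at F ± 3.5·n: E = (-0.09162, 3.499), U = (0.09162, -3.499). Equal radii place G and M the same way about V: G = V + 3.5·n = (23.30, 4.111), M = V − 3.5·n = (23.48, -2.886). Then cos ∠GUM = UG·UM / (|UG||UM|), giving 16.65°.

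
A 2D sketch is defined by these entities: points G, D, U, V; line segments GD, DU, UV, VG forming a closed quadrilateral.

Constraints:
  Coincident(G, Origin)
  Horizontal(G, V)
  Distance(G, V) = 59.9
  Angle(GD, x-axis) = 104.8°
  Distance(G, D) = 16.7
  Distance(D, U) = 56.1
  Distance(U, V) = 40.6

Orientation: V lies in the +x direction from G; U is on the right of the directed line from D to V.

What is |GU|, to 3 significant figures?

41.3

G is at the origin; GV is horizontal with |GV| = 59.9 and V in +x, so V = (59.9, 0). GD runs at 104.8° with |GD| = 16.7, so D = (-4.27, 16.1). U is determined by |DU| = 56.1 and |UV| = 40.6 together: it lies at the intersection of circle(D, 56.1) and circle(V, 40.6). With |DV| = 66.2, the foot of the radical line on DV is 44.4 from D and the perpendicular offset is √(56.1² − 44.4²) = 34.3. Taking the right-of-DV solution: U = (30.4, -27.9).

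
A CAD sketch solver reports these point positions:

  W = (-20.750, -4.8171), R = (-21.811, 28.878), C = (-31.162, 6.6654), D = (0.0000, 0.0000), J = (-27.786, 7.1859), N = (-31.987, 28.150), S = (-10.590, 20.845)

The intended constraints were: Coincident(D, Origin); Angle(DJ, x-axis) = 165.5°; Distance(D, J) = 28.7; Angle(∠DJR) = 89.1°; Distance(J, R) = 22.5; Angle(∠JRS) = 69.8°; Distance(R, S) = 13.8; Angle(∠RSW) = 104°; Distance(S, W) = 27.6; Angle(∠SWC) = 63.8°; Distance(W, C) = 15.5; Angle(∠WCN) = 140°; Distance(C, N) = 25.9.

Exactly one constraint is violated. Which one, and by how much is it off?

Distance(C, N) = 25.9 — off by 4.40.

D = (0.00, 0.00) ✓; DJ at 165.5° ✓; |DJ| = 28.70 ✓; ∠DJR = 89.10° ✓; |JR| = 22.50 ✓; ∠JRS = 69.80° ✓; |RS| = 13.80 ✓; ∠RSW = 104.0° ✓; |SW| = 27.60 ✓; ∠SWC = 63.80° ✓; |WC| = 15.50 ✓; ∠WCN = 140.0° ✓; |CN| = 21.50 ✗.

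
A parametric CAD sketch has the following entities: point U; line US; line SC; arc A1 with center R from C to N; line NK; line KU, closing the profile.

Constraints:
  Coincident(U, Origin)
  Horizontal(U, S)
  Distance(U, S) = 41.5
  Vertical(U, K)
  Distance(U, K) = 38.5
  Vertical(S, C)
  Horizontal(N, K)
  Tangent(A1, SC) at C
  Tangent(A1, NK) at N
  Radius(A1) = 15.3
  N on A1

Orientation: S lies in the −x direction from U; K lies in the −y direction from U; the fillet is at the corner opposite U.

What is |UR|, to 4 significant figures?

35.00

U is at the origin; U and S share the same y with |US| = 41.5 and S on the −x side, so S = (-41.50, 0.000). UK is vertical with |UK| = 38.5 and K on the −y side, so K = (0.000, -38.50). The virtual corner opposite U is at (-41.50, -38.50). The tangent condition forces RC to be normal to SC and the tangent condition forces RN to be normal to NK, with radius 15.3, so the center R sits 15.3 in from both sides at R = (-26.20, -23.20). Then |UR| = |R − U| = 35.00.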